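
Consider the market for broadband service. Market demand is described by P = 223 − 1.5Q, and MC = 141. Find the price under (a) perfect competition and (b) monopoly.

Competitive firms price at marginal cost: P = 141, giving Q = 164/3.
A monopolist chooses Q where MR = MC. MR = 223 − 3Q; setting this equal to 141 gives Q = 82/3 and P = 182.

Competition: P = 141; Monopoly: P = 182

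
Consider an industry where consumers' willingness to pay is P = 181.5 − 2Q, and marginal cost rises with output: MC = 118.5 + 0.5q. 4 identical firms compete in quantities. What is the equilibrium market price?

P = 133.5

In a 4-firm Cournot equilibrium, symmetry and the first-order condition give q = (181.5 − 118.5)/(10.5) = 6. So Q = 24 and P = 133.5.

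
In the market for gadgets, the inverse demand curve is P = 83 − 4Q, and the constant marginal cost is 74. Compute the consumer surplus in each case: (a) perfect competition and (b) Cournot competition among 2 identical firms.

Competitive firms price at marginal cost: P = 74, giving Q = 2.25.
CS = ½·(83 − 74)·2.25 = 10.125.
With 2 symmetric Cournot firms, each firm's FOC gives 83 − 12q = 74, so q = 0.75, Q = 2·0.75 = 1.5, and P = 77.
CS = ½·(83 − 77)·1.5 = 4.5.

Competition: CS = 10.125; Cournot: CS = 4.5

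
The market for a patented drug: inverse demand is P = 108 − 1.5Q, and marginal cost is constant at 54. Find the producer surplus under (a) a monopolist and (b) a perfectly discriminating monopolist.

Monopoly: PS = 486; Perfect PD: PS = 972

Monopoly sets MR = MC: 108 − 3Q = 54 ⇒ Q = 18, P = 108 − 1.5·18 = 81.
PS = (81 − 54)·18 = 486.
With perfect price discrimination, output is the efficient level Q = 36 (where demand meets MC), but every buyer pays their willingness to pay: CS = 0 and PS = total surplus.
PS = ½·(108 − 54)·36 = 972.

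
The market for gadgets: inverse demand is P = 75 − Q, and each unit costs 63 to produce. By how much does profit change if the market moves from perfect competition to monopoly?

π rises by 36

Under competition P = MC = 63, so Q = (75 − 63)/1 = 12.
Profit = (63 − 63)·12 = 0.
Monopoly sets MR = MC: 75 − 2Q = 63 ⇒ Q = 6, P = 75 − 6 = 69.
Profit = (69 − 63)·6 = 36.
Change in profit: 36 − 0 = 36.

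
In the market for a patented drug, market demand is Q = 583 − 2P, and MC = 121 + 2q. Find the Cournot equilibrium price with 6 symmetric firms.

Inverting demand: P = 291.5 − 0.5Q.
In a 6-firm Cournot equilibrium, symmetry and the first-order condition give q = (291.5 − 121)/(5.5) = 31. So Q = 186 and P = 198.5.

P = 198.5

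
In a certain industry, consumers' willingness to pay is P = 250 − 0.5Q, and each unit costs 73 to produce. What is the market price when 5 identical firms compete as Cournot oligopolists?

Cournot with 5 identical firms: the symmetric best-response condition is 250 − 3q = 73. Each firm produces q = 59, total output Q = 295, price P = 102.5.

P = 102.5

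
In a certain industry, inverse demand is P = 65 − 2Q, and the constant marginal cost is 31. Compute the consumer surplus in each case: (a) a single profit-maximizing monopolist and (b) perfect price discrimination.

Monopoly: CS = 72.25; Perfect PD: CS = 0

The monopolist equates marginal revenue to marginal cost: 65 − 4Q = 31, so Q = 8.5. From demand, P = 48.
CS = ½·(65 − 48)·8.5 = 72.25.
With perfect price discrimination, output is the efficient level Q = 17 (where demand meets MC), but every buyer pays their willingness to pay: CS = 0 and PS = total surplus.
CS = 0.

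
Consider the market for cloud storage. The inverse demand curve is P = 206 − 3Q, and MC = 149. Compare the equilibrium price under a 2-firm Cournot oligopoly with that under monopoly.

Cournot: P = 168; Monopoly: P = 177.5

With 2 symmetric Cournot firms, each firm's FOC gives 206 − 9q = 149, so q = 19/3, Q = 2·19/3 = 38/3, and P = 168.
A monopolist chooses Q where MR = MC. MR = 206 − 6Q; setting this equal to 149 gives Q = 9.5 and P = 177.5.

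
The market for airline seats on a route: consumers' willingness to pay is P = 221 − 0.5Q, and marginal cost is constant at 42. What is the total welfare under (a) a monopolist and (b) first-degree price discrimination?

Monopoly sets MR = MC: 221 − Q = 42 ⇒ Q = 179, P = 221 − 0.5·179 = 131.5.
CS = ½·(221 − 131.5)·179 = 8010.25; PS = (131.5 − 42)·179 = 16020.5; TS = 24030.75.
A perfectly discriminating monopolist sells every unit with P(Q) ≥ MC(Q), so output equals the competitive quantity Q = 358. Each buyer pays their reservation price, so CS = 0 and the firm captures all surplus.
TS = 32041 (equal to competitive TS).

Monopoly: TS = 24030.75; Perfect PD: TS = 32041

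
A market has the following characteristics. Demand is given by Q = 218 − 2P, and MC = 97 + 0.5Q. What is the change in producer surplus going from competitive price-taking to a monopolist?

Inverting demand: P = 109 − 0.5Q.
Competitive equilibrium sets price equal to marginal cost: 109 − 0.5Q = 97 + 0.5Q, so Q = 12 and P = 103.
PS = P·Q − VC(Q) = 103·12 − (97·12 + ½·0.5·12²) = 36.
A monopolist chooses Q where MR = MC. MR = 109 − Q; setting this equal to 97 + 0.5Q gives Q = 8 and P = 105.
PS = P·Q − VC(Q) = 105·8 − (97·8 + ½·0.5·8²) = 48.
Change in producer surplus: 48 − 36 = 12.

PS rises by 12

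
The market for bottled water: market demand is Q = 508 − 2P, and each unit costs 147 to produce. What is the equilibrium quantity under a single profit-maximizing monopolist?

Inverting demand: P = 254 − 0.5Q.
Monopoly sets MR = MC: 254 − Q = 147 ⇒ Q = 107, P = 254 − 0.5·107 = 200.5.

Q = 107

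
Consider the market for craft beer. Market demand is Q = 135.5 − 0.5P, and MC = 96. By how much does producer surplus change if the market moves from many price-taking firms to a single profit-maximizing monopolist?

Inverting demand: P = 271 − 2Q.
Perfect competition: P = MC = 96, so 271 − 2Q = 96 and Q = 87.5.
PS = (96 − 96)·87.5 = 0.
Monopoly sets MR = MC: 271 − 4Q = 96 ⇒ Q = 43.75, P = 271 − 2·43.75 = 183.5.
PS = (183.5 − 96)·43.75 = 3828.125.
Change in producer surplus: 3828.125 − 0 = 3828.125.

PS rises by 3828.125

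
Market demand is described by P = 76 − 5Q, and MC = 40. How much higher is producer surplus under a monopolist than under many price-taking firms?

Competitive firms price at marginal cost: P = 40, giving Q = 7.2.
PS = (40 − 40)·7.2 = 0.
Monopoly sets MR = MC: 76 − 10Q = 40 ⇒ Q = 3.6, P = 76 − 5·3.6 = 58.
PS = (58 − 40)·3.6 = 64.8.
Change in producer surplus: 64.8 − 0 = 64.8.

PS rises by 64.8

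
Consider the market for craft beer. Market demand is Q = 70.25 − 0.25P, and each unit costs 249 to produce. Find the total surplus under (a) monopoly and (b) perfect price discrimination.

Monopoly: TS = 96; Perfect PD: TS = 128

Inverting demand: P = 281 − 4Q.
Monopoly sets MR = MC: 281 − 8Q = 249 ⇒ Q = 4, P = 281 − 4·4 = 265.
CS = ½·(281 − 265)·4 = 32; PS = (265 − 249)·4 = 64; TS = 96.
With perfect price discrimination, output is the efficient level Q = 8 (where demand meets MC), but every buyer pays their willingness to pay: CS = 0 and PS = total surplus.
TS = 128 (equal to competitive TS).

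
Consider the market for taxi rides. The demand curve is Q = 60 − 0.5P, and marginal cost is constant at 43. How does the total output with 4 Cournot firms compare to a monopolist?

Cournot: Q = 30.8; Monopoly: Q = 19.25

Inverting demand: P = 120 − 2Q.
With 4 symmetric Cournot firms, each firm's FOC gives 120 − 10q = 43, so q = 7.7, Q = 4·7.7 = 30.8, and P = 58.4.
Monopoly sets MR = MC: 120 − 4Q = 43 ⇒ Q = 19.25, P = 120 − 2·19.25 = 81.5.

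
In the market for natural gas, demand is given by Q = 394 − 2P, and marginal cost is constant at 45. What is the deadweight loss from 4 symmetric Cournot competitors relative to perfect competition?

DWL = 924.16

Inverting demand: P = 197 − 0.5Q.
Perfect competition: P = MC = 45, so 197 − 0.5Q = 45 and Q = 304.
In a 4-firm Cournot equilibrium, symmetry and the first-order condition give q = (197 − 45)/(2.5) = 60.8. So Q = 243.2 and P = 75.4.
DWL is the triangle between Q = 243.2 and Q = 304: ½·(304 − 243.2)·(75.4 − 45) = 924.16.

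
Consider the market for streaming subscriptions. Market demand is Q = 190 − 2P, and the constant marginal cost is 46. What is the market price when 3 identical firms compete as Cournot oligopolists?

P = 58.25

Inverting demand: P = 95 − 0.5Q.
With 3 symmetric Cournot firms, each firm's FOC gives 95 − 2q = 46, so q = 24.5, Q = 3·24.5 = 73.5, and P = 58.25.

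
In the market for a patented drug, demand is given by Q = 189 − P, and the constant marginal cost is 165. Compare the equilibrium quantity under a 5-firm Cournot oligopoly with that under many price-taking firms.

Cournot: Q = 20; Competition: Q = 24

Inverting demand: P = 189 − Q.
In a 5-firm Cournot equilibrium, symmetry and the first-order condition give q = (189 − 165)/(6) = 4. So Q = 20 and P = 169.
Perfect competition: P = MC = 165, so 189 − Q = 165 and Q = 24.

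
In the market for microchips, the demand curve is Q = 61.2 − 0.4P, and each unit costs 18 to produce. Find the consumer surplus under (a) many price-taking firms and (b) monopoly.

Inverting demand: P = 153 − 2.5Q.
Under competition P = MC = 18, so Q = (153 − 18)/2.5 = 54.
CS = ½·(153 − 18)·54 = 3645.
Monopoly sets MR = MC: 153 − 5Q = 18 ⇒ Q = 27, P = 153 − 2.5·27 = 85.5.
CS = ½·(153 − 85.5)·27 = 911.25.

Competition: CS = 3645; Monopoly: CS = 911.25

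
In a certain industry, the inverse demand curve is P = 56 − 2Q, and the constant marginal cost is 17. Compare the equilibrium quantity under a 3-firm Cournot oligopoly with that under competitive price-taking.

Cournot: Q = 14.625; Competition: Q = 19.5

With 3 symmetric Cournot firms, each firm's FOC gives 56 − 8q = 17, so q = 4.875, Q = 3·4.875 = 14.625, and P = 26.75.
Under competition P = MC = 17, so Q = (56 − 17)/2 = 19.5.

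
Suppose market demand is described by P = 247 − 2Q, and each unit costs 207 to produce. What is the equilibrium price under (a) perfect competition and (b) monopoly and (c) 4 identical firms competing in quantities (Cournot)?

Under competition P = MC = 207, so Q = (247 − 207)/2 = 20.
Monopoly sets MR = MC: 247 − 4Q = 207 ⇒ Q = 10, P = 247 − 2·10 = 227.
In a 4-firm Cournot equilibrium, symmetry and the first-order condition give q = (247 − 207)/(10) = 4. So Q = 16 and P = 215.

Competition: P = 207; Monopoly: P = 227; Cournot: P = 215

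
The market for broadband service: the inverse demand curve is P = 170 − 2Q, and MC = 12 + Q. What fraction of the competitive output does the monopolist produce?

The monopolist equates marginal revenue to marginal cost: 170 − 4Q = 12 + Q, so Q = 31.6. From demand, P = 106.8.
Competitive equilibrium sets price equal to marginal cost: 170 − 2Q = 12 + Q, so Q = 158/3 and P = 194/3.
Ratio Q_m/Q_c = 31.6/(158/3) = 0.6.

Q_m/Q_c = 0.6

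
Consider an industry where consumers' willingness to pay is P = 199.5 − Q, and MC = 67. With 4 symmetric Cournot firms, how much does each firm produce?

In a 4-firm Cournot equilibrium, symmetry and the first-order condition give q = (199.5 − 67)/(5) = 26.5. So Q = 106 and P = 93.5.

q_i = 26.5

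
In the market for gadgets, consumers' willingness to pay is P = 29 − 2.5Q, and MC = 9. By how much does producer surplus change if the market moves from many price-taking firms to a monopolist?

Producer surplus rises by 40

Competitive firms price at marginal cost: P = 9, giving Q = 8.
PS = (9 − 9)·8 = 0.
A monopolist chooses Q where MR = MC. MR = 29 − 5Q; setting this equal to 9 gives Q = 4 and P = 19.
PS = (19 − 9)·4 = 40.
Change in producer surplus: 40 − 0 = 40.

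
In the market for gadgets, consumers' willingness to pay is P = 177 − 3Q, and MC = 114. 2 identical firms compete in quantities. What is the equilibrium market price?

P = 135

In a 2-firm Cournot equilibrium, symmetry and the first-order condition give q = (177 − 114)/(9) = 7. So Q = 14 and P = 135.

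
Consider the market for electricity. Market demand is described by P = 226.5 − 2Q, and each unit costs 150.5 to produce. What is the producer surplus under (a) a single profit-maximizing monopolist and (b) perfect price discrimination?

The monopolist equates marginal revenue to marginal cost: 226.5 − 4Q = 150.5, so Q = 19. From demand, P = 188.5.
PS = (188.5 − 150.5)·19 = 722.
A perfectly discriminating monopolist sells every unit with P(Q) ≥ MC(Q), so output equals the competitive quantity Q = 38. Each buyer pays their reservation price, so CS = 0 and the firm captures all surplus.
PS = ½·(226.5 − 150.5)·38 = 1444.

Monopoly: PS = 722; Perfect PD: PS = 1444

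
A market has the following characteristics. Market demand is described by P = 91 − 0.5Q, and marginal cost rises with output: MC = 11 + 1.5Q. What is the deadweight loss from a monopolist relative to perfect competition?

DWL = 64

Competitive equilibrium sets price equal to marginal cost: 91 − 0.5Q = 11 + 1.5Q, so Q = 40 and P = 71.
A monopolist chooses Q where MR = MC. MR = 91 − Q; setting this equal to 11 + 1.5Q gives Q = 32 and P = 75.
CS = ½·(91 − 71)·40 = 400; PS = (71·40 − 11·40 − ½·1.5·40²) = 1200; TS = 1600.
CS = ½·(91 − 75)·32 = 256; PS = (75·32 − 11·32 − ½·1.5·32²) = 1280; TS = 1536.
DWL = 1600 − 1536 = 64.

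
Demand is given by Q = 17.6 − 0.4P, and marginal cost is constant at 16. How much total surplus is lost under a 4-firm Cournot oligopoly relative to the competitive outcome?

Inverting demand: P = 44 − 2.5Q.
Under competition P = MC = 16, so Q = (44 − 16)/2.5 = 11.2.
Cournot with 4 identical firms: the symmetric best-response condition is 44 − 12.5q = 16. Each firm produces q = 2.24, total output Q = 8.96, price P = 21.6.
DWL is the triangle between Q = 8.96 and Q = 11.2: ½·(11.2 − 8.96)·(21.6 − 16) = 6.272.

DWL = 6.272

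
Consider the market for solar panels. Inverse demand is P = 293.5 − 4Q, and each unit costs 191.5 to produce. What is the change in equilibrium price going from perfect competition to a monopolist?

Equilibrium price rises by 51

Under competition P = MC = 191.5, so Q = (293.5 − 191.5)/4 = 25.5.
A monopolist chooses Q where MR = MC. MR = 293.5 − 8Q; setting this equal to 191.5 gives Q = 12.75 and P = 242.5.
Change in equilibrium price: 242.5 − 191.5 = 51.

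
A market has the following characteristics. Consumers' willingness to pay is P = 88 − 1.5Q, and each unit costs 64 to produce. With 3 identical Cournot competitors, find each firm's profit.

π_i = 24

Cournot with 3 identical firms: the symmetric best-response condition is 88 − 6q = 64. Each firm produces q = 4, total output Q = 12, price P = 70.
Each firm's profit = (70 − 64)·4 = 24.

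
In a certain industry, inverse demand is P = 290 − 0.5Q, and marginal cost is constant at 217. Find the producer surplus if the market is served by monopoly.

PS = 2664.5

The monopolist equates marginal revenue to marginal cost: 290 − Q = 217, so Q = 73. From demand, P = 253.5.
PS = (253.5 − 217)·73 = 2664.5.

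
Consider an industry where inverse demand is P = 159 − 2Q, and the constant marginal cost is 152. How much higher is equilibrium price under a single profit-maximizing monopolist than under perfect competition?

P rises by 3.5

Competitive firms price at marginal cost: P = 152, giving Q = 3.5.
A monopolist chooses Q where MR = MC. MR = 159 − 4Q; setting this equal to 152 gives Q = 1.75 and P = 155.5.
Change in equilibrium price: 155.5 − 152 = 3.5.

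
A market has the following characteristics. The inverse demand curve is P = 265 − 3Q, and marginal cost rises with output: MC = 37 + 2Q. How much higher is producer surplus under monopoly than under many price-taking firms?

Producer surplus rises by 1169.64

Under competition P = MC: 265 − 3Q = 37 + 2Q ⇒ Q = 45.6, P = 128.2.
PS = P·Q − VC(Q) = 128.2·45.6 − (37·45.6 + ½·2·45.6²) = 2079.36.
A monopolist chooses Q where MR = MC. MR = 265 − 6Q; setting this equal to 37 + 2Q gives Q = 28.5 and P = 179.5.
PS = P·Q − VC(Q) = 179.5·28.5 − (37·28.5 + ½·2·28.5²) = 3249.
Change in producer surplus: 3249 − 2079.36 = 1169.64.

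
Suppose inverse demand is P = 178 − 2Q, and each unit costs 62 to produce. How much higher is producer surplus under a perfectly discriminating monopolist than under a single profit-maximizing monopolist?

A monopolist chooses Q where MR = MC. MR = 178 − 4Q; setting this equal to 62 gives Q = 29 and P = 120.
PS = (120 − 62)·29 = 1682.
Under first-degree price discrimination the firm charges each unit its demand price and produces up to where P = MC, i.e. Q = 58. Consumer surplus is zero; producer surplus equals total surplus.
PS = ½·(178 − 62)·58 = 3364.
Change in producer surplus: 3364 − 1682 = 1682.

Producer surplus rises by 1682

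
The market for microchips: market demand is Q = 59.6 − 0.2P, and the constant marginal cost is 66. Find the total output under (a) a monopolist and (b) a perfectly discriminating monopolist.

Monopoly: Q = 23.2; Perfect PD: Q = 46.4

Inverting demand: P = 298 − 5Q.
Monopoly sets MR = MC: 298 − 10Q = 66 ⇒ Q = 23.2, P = 298 − 5·23.2 = 182.
With perfect price discrimination, output is the efficient level Q = 46.4 (where demand meets MC), but every buyer pays their willingness to pay: CS = 0 and PS = total surplus.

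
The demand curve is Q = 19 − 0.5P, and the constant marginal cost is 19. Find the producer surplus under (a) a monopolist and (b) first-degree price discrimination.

Inverting demand: P = 38 − 2Q.
A monopolist chooses Q where MR = MC. MR = 38 − 4Q; setting this equal to 19 gives Q = 4.75 and P = 28.5.
PS = (28.5 − 19)·4.75 = 45.125.
A perfectly discriminating monopolist sells every unit with P(Q) ≥ MC(Q), so output equals the competitive quantity Q = 9.5. Each buyer pays their reservation price, so CS = 0 and the firm captures all surplus.
PS = ½·(38 − 19)·9.5 = 90.25.

Monopoly: PS = 45.125; Perfect PD: PS = 90.25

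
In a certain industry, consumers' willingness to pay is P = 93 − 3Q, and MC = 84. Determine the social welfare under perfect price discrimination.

TS = 13.5

With perfect price discrimination, output is the efficient level Q = 3 (where demand meets MC), but every buyer pays their willingness to pay: CS = 0 and PS = total surplus.
TS = 13.5 (equal to competitive TS).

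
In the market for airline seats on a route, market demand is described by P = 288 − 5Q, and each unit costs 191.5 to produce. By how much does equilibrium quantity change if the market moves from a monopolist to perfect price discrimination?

A monopolist chooses Q where MR = MC. MR = 288 − 10Q; setting this equal to 191.5 gives Q = 9.65 and P = 239.75.
A perfectly discriminating monopolist sells every unit with P(Q) ≥ MC(Q), so output equals the competitive quantity Q = 19.3. Each buyer pays their reservation price, so CS = 0 and the firm captures all surplus.
Change in equilibrium quantity: 19.3 − 9.65 = 9.65.

Q rises by 9.65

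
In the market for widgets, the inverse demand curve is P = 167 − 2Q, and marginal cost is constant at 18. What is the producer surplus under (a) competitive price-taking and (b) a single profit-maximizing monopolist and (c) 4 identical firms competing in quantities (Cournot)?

Competition: PS = 0; Monopoly: PS = 2775.125; Cournot: PS = 1776.08

Under competition P = MC = 18, so Q = (167 − 18)/2 = 74.5.
PS = (18 − 18)·74.5 = 0.
The monopolist equates marginal revenue to marginal cost: 167 − 4Q = 18, so Q = 37.25. From demand, P = 92.5.
PS = (92.5 − 18)·37.25 = 2775.125.
In a 4-firm Cournot equilibrium, symmetry and the first-order condition give q = (167 − 18)/(10) = 14.9. So Q = 59.6 and P = 47.8.
PS = (47.8 − 18)·59.6 = 1776.08.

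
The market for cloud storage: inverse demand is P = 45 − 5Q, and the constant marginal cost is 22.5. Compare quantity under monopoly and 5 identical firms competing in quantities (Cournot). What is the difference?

Quantity rises by 1.5

The monopolist equates marginal revenue to marginal cost: 45 − 10Q = 22.5, so Q = 2.25. From demand, P = 33.75.
With 5 symmetric Cournot firms, each firm's FOC gives 45 − 30q = 22.5, so q = 0.75, Q = 5·0.75 = 3.75, and P = 26.25.
Change in quantity: 3.75 − 2.25 = 1.5.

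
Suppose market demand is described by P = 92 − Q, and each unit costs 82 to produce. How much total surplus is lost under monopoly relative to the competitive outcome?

DWL = 12.5

Perfect competition: P = MC = 82, so 92 − Q = 82 and Q = 10.
A monopolist chooses Q where MR = MC. MR = 92 − 2Q; setting this equal to 82 gives Q = 5 and P = 87.
DWL is the triangle between Q = 5 and Q = 10: ½·(10 − 5)·(87 − 82) = 12.5.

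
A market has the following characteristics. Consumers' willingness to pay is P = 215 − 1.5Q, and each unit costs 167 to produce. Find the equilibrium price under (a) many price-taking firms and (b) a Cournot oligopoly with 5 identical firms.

Competition: P = 167; Cournot: P = 175

Perfect competition: P = MC = 167, so 215 − 1.5Q = 167 and Q = 32.
Cournot with 5 identical firms: the symmetric best-response condition is 215 − 9q = 167. Each firm produces q = 16/3, total output Q = 80/3, price P = 175.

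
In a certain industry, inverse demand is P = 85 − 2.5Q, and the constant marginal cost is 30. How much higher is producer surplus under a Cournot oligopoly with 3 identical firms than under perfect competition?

Perfect competition: P = MC = 30, so 85 − 2.5Q = 30 and Q = 22.
PS = (30 − 30)·22 = 0.
With 3 symmetric Cournot firms, each firm's FOC gives 85 − 10q = 30, so q = 5.5, Q = 3·5.5 = 16.5, and P = 43.75.
PS = (43.75 − 30)·16.5 = 226.875.
Change in producer surplus: 226.875 − 0 = 226.875.

PS rises by 226.875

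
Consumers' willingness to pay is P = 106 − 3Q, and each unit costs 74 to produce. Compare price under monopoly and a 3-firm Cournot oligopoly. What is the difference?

P falls by 8

Monopoly sets MR = MC: 106 − 6Q = 74 ⇒ Q = 16/3, P = 106 − 3·16/3 = 90.
With 3 symmetric Cournot firms, each firm's FOC gives 106 − 12q = 74, so q = 8/3, Q = 3·8/3 = 8, and P = 82.
Change in price: 82 − 90 = −8.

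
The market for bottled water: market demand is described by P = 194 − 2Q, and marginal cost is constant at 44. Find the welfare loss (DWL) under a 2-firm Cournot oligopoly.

Competitive firms price at marginal cost: P = 44, giving Q = 75.
In a 2-firm Cournot equilibrium, symmetry and the first-order condition give q = (194 − 44)/(6) = 25. So Q = 50 and P = 94.
DWL is the triangle between Q = 50 and Q = 75: ½·(75 − 50)·(94 − 44) = 625.

DWL = 625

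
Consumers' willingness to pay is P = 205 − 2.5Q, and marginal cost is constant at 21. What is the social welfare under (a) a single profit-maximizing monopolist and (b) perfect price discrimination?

The monopolist equates marginal revenue to marginal cost: 205 − 5Q = 21, so Q = 36.8. From demand, P = 113.
CS = ½·(205 − 113)·36.8 = 1692.8; PS = (113 − 21)·36.8 = 3385.6; TS = 5078.4.
A perfectly discriminating monopolist sells every unit with P(Q) ≥ MC(Q), so output equals the competitive quantity Q = 73.6. Each buyer pays their reservation price, so CS = 0 and the firm captures all surplus.
TS = 6771.2 (equal to competitive TS).

Monopoly: TS = 5078.4; Perfect PD: TS = 6771.2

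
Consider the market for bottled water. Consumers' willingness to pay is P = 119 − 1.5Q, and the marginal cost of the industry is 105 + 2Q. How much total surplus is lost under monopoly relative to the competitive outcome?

Under competition P = MC: 119 − 1.5Q = 105 + 2Q ⇒ Q = 4, P = 113.
A monopolist chooses Q where MR = MC. MR = 119 − 3Q; setting this equal to 105 + 2Q gives Q = 2.8 and P = 114.8.
CS = ½·(119 − 113)·4 = 12; PS = (113·4 − 105·4 − ½·2·4²) = 16; TS = 28.
CS = ½·(119 − 114.8)·2.8 = 5.88; PS = (114.8·2.8 − 105·2.8 − ½·2·2.8²) = 19.6; TS = 25.48.
DWL = 28 − 25.48 = 2.52.

DWL = 2.52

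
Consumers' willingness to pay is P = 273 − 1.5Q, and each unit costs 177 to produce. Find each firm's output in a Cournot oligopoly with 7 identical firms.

In a 7-firm Cournot equilibrium, symmetry and the first-order condition give q = (273 − 177)/(12) = 8. So Q = 56 and P = 189.

q_i = 8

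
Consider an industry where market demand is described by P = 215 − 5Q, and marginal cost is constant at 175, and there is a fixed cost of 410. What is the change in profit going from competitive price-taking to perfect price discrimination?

π rises by 160

Perfect competition: P = MC = 175, so 215 − 5Q = 175 and Q = 8.
Profit = (175 − 175)·8 − 410 = −410.
With perfect price discrimination, output is the efficient level Q = 8 (where demand meets MC), but every buyer pays their willingness to pay: CS = 0 and PS = total surplus.
PS equals the full surplus area, 160. Profit = 160 − 410 = −250.
Change in profit: −250 − −410 = 160.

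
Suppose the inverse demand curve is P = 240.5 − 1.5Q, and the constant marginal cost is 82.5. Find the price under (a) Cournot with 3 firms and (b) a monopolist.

With 3 symmetric Cournot firms, each firm's FOC gives 240.5 − 6q = 82.5, so q = 79/3, Q = 3·79/3 = 79, and P = 122.
The monopolist equates marginal revenue to marginal cost: 240.5 − 3Q = 82.5, so Q = 158/3. From demand, P = 161.5.

Cournot: P = 122; Monopoly: P = 161.5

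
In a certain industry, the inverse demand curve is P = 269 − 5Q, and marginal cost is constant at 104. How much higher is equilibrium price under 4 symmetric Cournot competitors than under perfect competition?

P rises by 33

Perfect competition: P = MC = 104, so 269 − 5Q = 104 and Q = 33.
In a 4-firm Cournot equilibrium, symmetry and the first-order condition give q = (269 − 104)/(25) = 6.6. So Q = 26.4 and P = 137.
Change in equilibrium price: 137 − 104 = 33.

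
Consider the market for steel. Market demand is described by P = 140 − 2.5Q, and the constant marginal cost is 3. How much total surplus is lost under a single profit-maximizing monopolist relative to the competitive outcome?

Perfect competition: P = MC = 3, so 140 − 2.5Q = 3 and Q = 54.8.
The monopolist equates marginal revenue to marginal cost: 140 − 5Q = 3, so Q = 27.4. From demand, P = 71.5.
DWL is the triangle between Q = 27.4 and Q = 54.8: ½·(54.8 − 27.4)·(71.5 − 3) = 938.45.

DWL = 938.45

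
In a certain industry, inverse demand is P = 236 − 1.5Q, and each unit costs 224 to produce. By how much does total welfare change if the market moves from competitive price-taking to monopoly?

Under competition P = MC = 224, so Q = (236 − 224)/1.5 = 8.
CS = ½·(236 − 224)·8 = 48; PS = (224 − 224)·8 = 0; TS = 48.
Monopoly sets MR = MC: 236 − 3Q = 224 ⇒ Q = 4, P = 236 − 1.5·4 = 230.
CS = ½·(236 − 230)·4 = 12; PS = (230 − 224)·4 = 24; TS = 36.
Change in total welfare: 36 − 48 = −12.

Total welfare falls by 12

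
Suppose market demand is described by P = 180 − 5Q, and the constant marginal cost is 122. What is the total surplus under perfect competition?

TS = 336.4

Under competition P = MC = 122, so Q = (180 − 122)/5 = 11.6.
CS = ½·(180 − 122)·11.6 = 336.4; PS = (122 − 122)·11.6 = 0; TS = 336.4.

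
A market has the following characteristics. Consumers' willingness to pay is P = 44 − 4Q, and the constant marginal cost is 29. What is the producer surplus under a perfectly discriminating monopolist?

A perfectly discriminating monopolist sells every unit with P(Q) ≥ MC(Q), so output equals the competitive quantity Q = 3.75. Each buyer pays their reservation price, so CS = 0 and the firm captures all surplus.
PS = ½·(44 − 29)·3.75 = 28.125.

PS = 28.125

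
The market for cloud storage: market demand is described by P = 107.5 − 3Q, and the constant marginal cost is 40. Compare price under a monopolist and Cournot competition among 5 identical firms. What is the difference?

The monopolist equates marginal revenue to marginal cost: 107.5 − 6Q = 40, so Q = 11.25. From demand, P = 73.75.
With 5 symmetric Cournot firms, each firm's FOC gives 107.5 − 18q = 40, so q = 3.75, Q = 5·3.75 = 18.75, and P = 51.25.
Change in price: 51.25 − 73.75 = −22.5.

Price falls by 22.5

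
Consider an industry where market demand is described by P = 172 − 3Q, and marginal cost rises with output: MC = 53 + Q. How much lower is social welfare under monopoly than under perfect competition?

TS falls by 325.125

Competitive equilibrium sets price equal to marginal cost: 172 − 3Q = 53 + Q, so Q = 29.75 and P = 82.75.
CS = ½·(172 − 82.75)·29.75 = 42483/32; PS = (82.75·29.75 − 53·29.75 − ½·1·29.75²) = 14161/32; TS = 1770.125.
The monopolist equates marginal revenue to marginal cost: 172 − 6Q = 53 + Q, so Q = 17. From demand, P = 121.
CS = ½·(172 − 121)·17 = 433.5; PS = (121·17 − 53·17 − ½·1·17²) = 1011.5; TS = 1445.
Change in social welfare: 1445 − 1770.125 = −325.125.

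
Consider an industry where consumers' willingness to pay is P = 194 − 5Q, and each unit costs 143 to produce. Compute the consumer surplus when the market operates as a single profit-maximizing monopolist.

The monopolist equates marginal revenue to marginal cost: 194 − 10Q = 143, so Q = 5.1. From demand, P = 168.5.
CS = ½·(194 − 168.5)·5.1 = 65.025.

CS = 65.025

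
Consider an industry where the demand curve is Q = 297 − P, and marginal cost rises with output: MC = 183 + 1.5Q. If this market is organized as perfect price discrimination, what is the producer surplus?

PS = 2599.2

Inverting demand: P = 297 − Q.
With perfect price discrimination, output is the efficient level Q = 45.6 (where demand meets MC), but every buyer pays their willingness to pay: CS = 0 and PS = total surplus.
PS = ½·(297 − 183)·45.6 = 2599.2.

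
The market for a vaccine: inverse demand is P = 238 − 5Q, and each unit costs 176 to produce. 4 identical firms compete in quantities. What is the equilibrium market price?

In a 4-firm Cournot equilibrium, symmetry and the first-order condition give q = (238 − 176)/(25) = 2.48. So Q = 9.92 and P = 188.4.

P = 188.4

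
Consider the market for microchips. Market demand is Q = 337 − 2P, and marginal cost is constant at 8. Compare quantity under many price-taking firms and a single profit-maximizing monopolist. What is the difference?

Inverting demand: P = 168.5 − 0.5Q.
Under competition P = MC = 8, so Q = (168.5 − 8)/0.5 = 321.
Monopoly sets MR = MC: 168.5 − Q = 8 ⇒ Q = 160.5, P = 168.5 − 0.5·160.5 = 88.25.
Change in quantity: 160.5 − 321 = −160.5.

Quantity falls by 160.5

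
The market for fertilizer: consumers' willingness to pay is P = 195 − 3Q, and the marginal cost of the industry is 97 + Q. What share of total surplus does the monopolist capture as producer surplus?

PS/TS = 0.7

Monopoly sets MR = MC: 195 − 6Q = 97 + Q ⇒ Q = 14, P = 195 − 3·14 = 153.
CS = ½·(195 − 153)·14 = 294.
PS = P·Q − VC(Q) = 153·14 − (97·14 + ½·1·14²) = 686.
Share captured = PS/TS = 686/980 = 0.7.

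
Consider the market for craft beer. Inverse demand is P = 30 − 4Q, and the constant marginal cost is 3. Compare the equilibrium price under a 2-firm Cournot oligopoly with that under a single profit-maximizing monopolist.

Cournot: P = 12; Monopoly: P = 16.5

In a 2-firm Cournot equilibrium, symmetry and the first-order condition give q = (30 − 3)/(12) = 2.25. So Q = 4.5 and P = 12.
Monopoly sets MR = MC: 30 − 8Q = 3 ⇒ Q = 3.375, P = 30 − 4·3.375 = 16.5.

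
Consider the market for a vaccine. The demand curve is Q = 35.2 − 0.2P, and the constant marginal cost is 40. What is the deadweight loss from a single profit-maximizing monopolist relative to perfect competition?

Inverting demand: P = 176 − 5Q.
Under competition P = MC = 40, so Q = (176 − 40)/5 = 27.2.
A monopolist chooses Q where MR = MC. MR = 176 − 10Q; setting this equal to 40 gives Q = 13.6 and P = 108.
DWL is the triangle between Q = 13.6 and Q = 27.2: ½·(27.2 − 13.6)·(108 − 40) = 462.4.

DWL = 462.4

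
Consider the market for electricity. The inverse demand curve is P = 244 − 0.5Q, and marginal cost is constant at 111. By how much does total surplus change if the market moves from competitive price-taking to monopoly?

TS falls by 4422.25

Competitive firms price at marginal cost: P = 111, giving Q = 266.
CS = ½·(244 − 111)·266 = 17689; PS = (111 − 111)·266 = 0; TS = 17689.
The monopolist equates marginal revenue to marginal cost: 244 − Q = 111, so Q = 133. From demand, P = 177.5.
CS = ½·(244 − 177.5)·133 = 4422.25; PS = (177.5 − 111)·133 = 8844.5; TS = 13266.75.
Change in total surplus: 13266.75 − 17689 = −4422.25.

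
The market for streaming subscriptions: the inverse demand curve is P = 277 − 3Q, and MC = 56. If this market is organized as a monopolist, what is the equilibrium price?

P = 166.5

Monopoly sets MR = MC: 277 − 6Q = 56 ⇒ Q = 221/6, P = 277 − 3·221/6 = 166.5.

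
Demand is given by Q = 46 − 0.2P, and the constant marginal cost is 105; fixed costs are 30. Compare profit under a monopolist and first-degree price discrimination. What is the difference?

Profit rises by 781.25

Inverting demand: P = 230 − 5Q.
The monopolist equates marginal revenue to marginal cost: 230 − 10Q = 105, so Q = 12.5. From demand, P = 167.5.
Profit = (167.5 − 105)·12.5 − 30 = 751.25.
Under first-degree price discrimination the firm charges each unit its demand price and produces up to where P = MC, i.e. Q = 25. Consumer surplus is zero; producer surplus equals total surplus.
PS equals the full surplus area, 1562.5. Profit = 1562.5 − 30 = 1532.5.
Change in profit: 1532.5 − 751.25 = 781.25.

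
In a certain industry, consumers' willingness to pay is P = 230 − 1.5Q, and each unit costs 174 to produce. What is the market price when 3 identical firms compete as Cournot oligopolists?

P = 188

Cournot with 3 identical firms: the symmetric best-response condition is 230 − 6q = 174. Each firm produces q = 28/3, total output Q = 28, price P = 188.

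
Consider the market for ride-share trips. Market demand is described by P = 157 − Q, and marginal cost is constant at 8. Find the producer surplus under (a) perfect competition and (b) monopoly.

Perfect competition: P = MC = 8, so 157 − Q = 8 and Q = 149.
PS = (8 − 8)·149 = 0.
Monopoly sets MR = MC: 157 − 2Q = 8 ⇒ Q = 74.5, P = 157 − 74.5 = 82.5.
PS = (82.5 − 8)·74.5 = 5550.25.

Competition: PS = 0; Monopoly: PS = 5550.25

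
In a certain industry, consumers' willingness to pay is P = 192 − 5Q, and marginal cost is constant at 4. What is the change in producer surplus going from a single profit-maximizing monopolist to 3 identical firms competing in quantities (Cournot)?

Monopoly sets MR = MC: 192 − 10Q = 4 ⇒ Q = 18.8, P = 192 − 5·18.8 = 98.
PS = (98 − 4)·18.8 = 1767.2.
With 3 symmetric Cournot firms, each firm's FOC gives 192 − 20q = 4, so q = 9.4, Q = 3·9.4 = 28.2, and P = 51.
PS = (51 − 4)·28.2 = 1325.4.
Change in producer surplus: 1325.4 − 1767.2 = −441.8.

PS falls by 441.8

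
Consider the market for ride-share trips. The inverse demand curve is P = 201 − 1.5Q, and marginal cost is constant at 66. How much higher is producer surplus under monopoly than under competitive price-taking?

Under competition P = MC = 66, so Q = (201 − 66)/1.5 = 90.
PS = (66 − 66)·90 = 0.
The monopolist equates marginal revenue to marginal cost: 201 − 3Q = 66, so Q = 45. From demand, P = 133.5.
PS = (133.5 − 66)·45 = 3037.5.
Change in producer surplus: 3037.5 − 0 = 3037.5.

Producer surplus rises by 3037.5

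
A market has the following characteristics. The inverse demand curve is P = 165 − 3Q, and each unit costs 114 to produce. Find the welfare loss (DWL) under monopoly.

Under competition P = MC = 114, so Q = (165 − 114)/3 = 17.
A monopolist chooses Q where MR = MC. MR = 165 − 6Q; setting this equal to 114 gives Q = 8.5 and P = 139.5.
DWL is the triangle between Q = 8.5 and Q = 17: ½·(17 − 8.5)·(139.5 − 114) = 108.375.

DWL = 108.375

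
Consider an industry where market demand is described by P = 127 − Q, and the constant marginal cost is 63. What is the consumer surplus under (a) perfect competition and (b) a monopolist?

Competitive firms price at marginal cost: P = 63, giving Q = 64.
CS = ½·(127 − 63)·64 = 2048.
The monopolist equates marginal revenue to marginal cost: 127 − 2Q = 63, so Q = 32. From demand, P = 95.
CS = ½·(127 − 95)·32 = 512.

Competition: CS = 2048; Monopoly: CS = 512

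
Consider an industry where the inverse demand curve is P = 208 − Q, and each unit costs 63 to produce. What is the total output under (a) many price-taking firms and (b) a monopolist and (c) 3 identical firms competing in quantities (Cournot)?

Competitive firms price at marginal cost: P = 63, giving Q = 145.
The monopolist equates marginal revenue to marginal cost: 208 − 2Q = 63, so Q = 72.5. From demand, P = 135.5.
In a 3-firm Cournot equilibrium, symmetry and the first-order condition give q = (208 − 63)/(4) = 36.25. So Q = 108.75 and P = 99.25.

Competition: Q = 145; Monopoly: Q = 72.5; Cournot: Q = 108.75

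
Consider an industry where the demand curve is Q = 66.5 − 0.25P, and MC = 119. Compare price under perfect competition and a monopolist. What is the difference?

P rises by 73.5

Inverting demand: P = 266 − 4Q.
Under competition P = MC = 119, so Q = (266 − 119)/4 = 36.75.
Monopoly sets MR = MC: 266 − 8Q = 119 ⇒ Q = 18.375, P = 266 − 4·18.375 = 192.5.
Change in price: 192.5 − 119 = 73.5.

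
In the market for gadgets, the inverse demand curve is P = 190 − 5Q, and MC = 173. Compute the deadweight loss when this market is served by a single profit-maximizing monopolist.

Perfect competition: P = MC = 173, so 190 − 5Q = 173 and Q = 3.4.
Monopoly sets MR = MC: 190 − 10Q = 173 ⇒ Q = 1.7, P = 190 − 5·1.7 = 181.5.
DWL is the triangle between Q = 1.7 and Q = 3.4: ½·(3.4 − 1.7)·(181.5 − 173) = 7.225.

DWL = 7.225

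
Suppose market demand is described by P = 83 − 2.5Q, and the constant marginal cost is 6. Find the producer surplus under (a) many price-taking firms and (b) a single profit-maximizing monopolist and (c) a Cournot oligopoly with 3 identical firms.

Competition: PS = 0; Monopoly: PS = 592.9; Cournot: PS = 444.675

Competitive firms price at marginal cost: P = 6, giving Q = 30.8.
PS = (6 − 6)·30.8 = 0.
A monopolist chooses Q where MR = MC. MR = 83 − 5Q; setting this equal to 6 gives Q = 15.4 and P = 44.5.
PS = (44.5 − 6)·15.4 = 592.9.
In a 3-firm Cournot equilibrium, symmetry and the first-order condition give q = (83 − 6)/(10) = 7.7. So Q = 23.1 and P = 25.25.
PS = (25.25 − 6)·23.1 = 444.675.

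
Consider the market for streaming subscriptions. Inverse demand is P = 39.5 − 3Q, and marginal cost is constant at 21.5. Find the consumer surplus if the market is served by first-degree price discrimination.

With perfect price discrimination, output is the efficient level Q = 6 (where demand meets MC), but every buyer pays their willingness to pay: CS = 0 and PS = total surplus.
CS = 0.

CS = 0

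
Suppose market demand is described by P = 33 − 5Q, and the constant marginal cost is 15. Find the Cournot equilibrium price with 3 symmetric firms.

Cournot with 3 identical firms: the symmetric best-response condition is 33 − 20q = 15. Each firm produces q = 0.9, total output Q = 2.7, price P = 19.5.

P = 19.5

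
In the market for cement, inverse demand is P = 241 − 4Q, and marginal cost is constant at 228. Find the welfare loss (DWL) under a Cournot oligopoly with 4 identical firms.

Competitive firms price at marginal cost: P = 228, giving Q = 3.25.
In a 4-firm Cournot equilibrium, symmetry and the first-order condition give q = (241 − 228)/(20) = 0.65. So Q = 2.6 and P = 230.6.
DWL is the triangle between Q = 2.6 and Q = 3.25: ½·(3.25 − 2.6)·(230.6 − 228) = 0.845.

DWL = 0.845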